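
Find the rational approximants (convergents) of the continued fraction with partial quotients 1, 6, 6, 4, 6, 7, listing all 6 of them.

1/1, 7/6, 43/37, 179/154, 1117/961, 7998/6881

Using the convergent recurrence p_i = a_i*p_{i-1} + p_{i-2}, q_i = a_i*q_{i-1} + q_{i-2} with p_{-2}=0, p_{-1}=1, q_{-2}=1, q_{-1}=0:
  i=0: a_0=1, p_0 = 1*1 + 0 = 1, q_0 = 1*0 + 1 = 1.
  i=1: a_1=6, p_1 = 6*1 + 1 = 7, q_1 = 6*1 + 0 = 6.
  i=2: a_2=6, p_2 = 6*7 + 1 = 43, q_2 = 6*6 + 1 = 37.
  i=3: a_3=4, p_3 = 4*43 + 7 = 179, q_3 = 4*37 + 6 = 154.
  i=4: a_4=6, p_4 = 6*179 + 43 = 1117, q_4 = 6*154 + 37 = 961.
  i=5: a_5=7, p_5 = 7*1117 + 179 = 7998, q_5 = 7*961 + 154 = 6881.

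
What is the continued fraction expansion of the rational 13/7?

Run the Euclidean algorithm on 13 and 7; the successive quotients are the partial quotients a_0, a_1, ... (each step inverts the fractional part left over by the previous one):
  13 = 1*7 + 6, so a_0 = 1.
  7 = 1*6 + 1, so a_1 = 1.
  6 = 6*1 + 0, so a_2 = 6.
The remainder reaches 0 after 3 divisions, so the expansion has 3 partial quotients, read off in order.

[1; 1, 6]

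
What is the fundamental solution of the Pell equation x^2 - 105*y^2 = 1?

First expand sqrt(105) as a continued fraction. With x_i = (sqrt(105) + m_i)/d_i and (m_0, d_0) = (0, 1): a_0 = floor(sqrt(105)) = 10, since 10^2 = 100 <= 105 < 121 = 11^2.
Iterate m_{i+1} = d_i*a_i - m_i, d_{i+1} = (105 - m_{i+1}^2)/d_i, a_{i+1} = floor((a_0 + m_{i+1})/d_{i+1}):
  m_1 = 1*10 - 0 = 10, d_1 = (105 - 10^2)/1 = 5/1 = 5, a_1 = floor((10 + 10)/5) = 4.
  m_2 = 5*4 - 10 = 10, d_2 = (105 - 10^2)/5 = 5/5 = 1, a_2 = floor((10 + 10)/1) = 20.
  m_3 = 1*20 - 10 = 10, d_3 = (105 - 10^2)/1 = 5/1 = 5: (m_3, d_3) = (m_1, d_1) = (10, 5), so from here the quotients repeat a_1, a_2; the period length is 2.
So sqrt(105) = [10; (4, 20)] with period length k = 2.
k is even, so the fundamental solution of x^2 - 105y^2 = 1 is (p_{k-1}, q_{k-1}) = (p_1, q_1); compute convergents through index 1.
Convergents (p_i = a_i*p_{i-1} + p_{i-2}, q_i = a_i*q_{i-1} + q_{i-2} with p_{-2}=0, p_{-1}=1, q_{-2}=1, q_{-1}=0):
  i=0: a_0=10, p_0 = 10*1 + 0 = 10, q_0 = 10*0 + 1 = 1.
  i=1: a_1=4, p_1 = 4*10 + 1 = 41, q_1 = 4*1 + 0 = 4.
Check: 41^2 - 105*4^2 = 1681 - 1680 = 1, so (x, y) = (41, 4) solves the equation, and by the theorem it is the least positive solution.

(x, y) = (41, 4)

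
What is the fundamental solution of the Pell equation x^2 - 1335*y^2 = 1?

First expand sqrt(1335) as a continued fraction. With x_i = (sqrt(1335) + m_i)/d_i and (m_0, d_0) = (0, 1): a_0 = floor(sqrt(1335)) = 36, since 36^2 = 1296 <= 1335 < 1369 = 37^2.
Iterate m_{i+1} = d_i*a_i - m_i, d_{i+1} = (1335 - m_{i+1}^2)/d_i, a_{i+1} = floor((a_0 + m_{i+1})/d_{i+1}):
  m_1 = 1*36 - 0 = 36, d_1 = (1335 - 36^2)/1 = 39/1 = 39, a_1 = floor((36 + 36)/39) = 1.
  m_2 = 39*1 - 36 = 3, d_2 = (1335 - 3^2)/39 = 1326/39 = 34, a_2 = floor((36 + 3)/34) = 1.
  m_3 = 34*1 - 3 = 31, d_3 = (1335 - 31^2)/34 = 374/34 = 11, a_3 = floor((36 + 31)/11) = 6.
  m_4 = 11*6 - 31 = 35, d_4 = (1335 - 35^2)/11 = 110/11 = 10, a_4 = floor((36 + 35)/10) = 7.
  m_5 = 10*7 - 35 = 35, d_5 = (1335 - 35^2)/10 = 110/10 = 11, a_5 = floor((36 + 35)/11) = 6.
  m_6 = 11*6 - 35 = 31, d_6 = (1335 - 31^2)/11 = 374/11 = 34, a_6 = floor((36 + 31)/34) = 1.
  m_7 = 34*1 - 31 = 3, d_7 = (1335 - 3^2)/34 = 1326/34 = 39, a_7 = floor((36 + 3)/39) = 1.
  m_8 = 39*1 - 3 = 36, d_8 = (1335 - 36^2)/39 = 39/39 = 1, a_8 = floor((36 + 36)/1) = 72.
  m_9 = 1*72 - 36 = 36, d_9 = (1335 - 36^2)/1 = 39/1 = 39: (m_9, d_9) = (m_1, d_1) = (36, 39), so from here the quotients repeat a_1, ..., a_8; the period length is 8.
So sqrt(1335) = [36; (1, 1, 6, 7, 6, 1, 1, 72)] with period length k = 8.
k is even, so the fundamental solution of x^2 - 1335y^2 = 1 is (p_{k-1}, q_{k-1}) = (p_7, q_7); compute convergents through index 7.
Convergents (p_i = a_i*p_{i-1} + p_{i-2}, q_i = a_i*q_{i-1} + q_{i-2} with p_{-2}=0, p_{-1}=1, q_{-2}=1, q_{-1}=0):
  i=0: a_0=36, p_0 = 36*1 + 0 = 36, q_0 = 36*0 + 1 = 1.
  i=1: a_1=1, p_1 = 1*36 + 1 = 37, q_1 = 1*1 + 0 = 1.
  i=2: a_2=1, p_2 = 1*37 + 36 = 73, q_2 = 1*1 + 1 = 2.
  i=3: a_3=6, p_3 = 6*73 + 37 = 475, q_3 = 6*2 + 1 = 13.
  i=4: a_4=7, p_4 = 7*475 + 73 = 3398, q_4 = 7*13 + 2 = 93.
  i=5: a_5=6, p_5 = 6*3398 + 475 = 20863, q_5 = 6*93 + 13 = 571.
  i=6: a_6=1, p_6 = 1*20863 + 3398 = 24261, q_6 = 1*571 + 93 = 664.
  i=7: a_7=1, p_7 = 1*24261 + 20863 = 45124, q_7 = 1*664 + 571 = 1235.
Check: 45124^2 - 1335*1235^2 = 2036175376 - 2036175375 = 1, so (x, y) = (45124, 1235) solves the equation, and by the theorem it is the least positive solution.

(x, y) = (45124, 1235)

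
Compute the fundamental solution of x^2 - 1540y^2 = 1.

First expand sqrt(1540) as a continued fraction. With x_i = (sqrt(1540) + m_i)/d_i and (m_0, d_0) = (0, 1): a_0 = floor(sqrt(1540)) = 39, since 39^2 = 1521 <= 1540 < 1600 = 40^2.
Iterate m_{i+1} = d_i*a_i - m_i, d_{i+1} = (1540 - m_{i+1}^2)/d_i, a_{i+1} = floor((a_0 + m_{i+1})/d_{i+1}):
  m_1 = 1*39 - 0 = 39, d_1 = (1540 - 39^2)/1 = 19/1 = 19, a_1 = floor((39 + 39)/19) = 4.
  m_2 = 19*4 - 39 = 37, d_2 = (1540 - 37^2)/19 = 171/19 = 9, a_2 = floor((39 + 37)/9) = 8.
  m_3 = 9*8 - 37 = 35, d_3 = (1540 - 35^2)/9 = 315/9 = 35, a_3 = floor((39 + 35)/35) = 2.
  m_4 = 35*2 - 35 = 35, d_4 = (1540 - 35^2)/35 = 315/35 = 9, a_4 = floor((39 + 35)/9) = 8.
  m_5 = 9*8 - 35 = 37, d_5 = (1540 - 37^2)/9 = 171/9 = 19, a_5 = floor((39 + 37)/19) = 4.
  m_6 = 19*4 - 37 = 39, d_6 = (1540 - 39^2)/19 = 19/19 = 1, a_6 = floor((39 + 39)/1) = 78.
  m_7 = 1*78 - 39 = 39, d_7 = (1540 - 39^2)/1 = 19/1 = 19: (m_7, d_7) = (m_1, d_1) = (39, 19), so from here the quotients repeat a_1, ..., a_6; the period length is 6.
So sqrt(1540) = [39; (4, 8, 2, 8, 4, 78)] with period length k = 6.
k is even, so the fundamental solution of x^2 - 1540y^2 = 1 is (p_{k-1}, q_{k-1}) = (p_5, q_5); compute convergents through index 5.
Convergents (p_i = a_i*p_{i-1} + p_{i-2}, q_i = a_i*q_{i-1} + q_{i-2} with p_{-2}=0, p_{-1}=1, q_{-2}=1, q_{-1}=0):
  i=0: a_0=39, p_0 = 39*1 + 0 = 39, q_0 = 39*0 + 1 = 1.
  i=1: a_1=4, p_1 = 4*39 + 1 = 157, q_1 = 4*1 + 0 = 4.
  i=2: a_2=8, p_2 = 8*157 + 39 = 1295, q_2 = 8*4 + 1 = 33.
  i=3: a_3=2, p_3 = 2*1295 + 157 = 2747, q_3 = 2*33 + 4 = 70.
  i=4: a_4=8, p_4 = 8*2747 + 1295 = 23271, q_4 = 8*70 + 33 = 593.
  i=5: a_5=4, p_5 = 4*23271 + 2747 = 95831, q_5 = 4*593 + 70 = 2442.
Check: 95831^2 - 1540*2442^2 = 9183580561 - 9183580560 = 1, so (x, y) = (95831, 2442) solves the equation, and by the theorem it is the least positive solution.

(x, y) = (95831, 2442)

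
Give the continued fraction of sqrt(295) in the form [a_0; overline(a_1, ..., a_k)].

Write x_i = (sqrt(295) + m_i)/d_i with (m_0, d_0) = (0, 1). a_0 = floor(sqrt(295)) = 17, since 17^2 = 289 <= 295 < 324 = 18^2.
Iterate m_{i+1} = d_i*a_i - m_i, d_{i+1} = (295 - m_{i+1}^2)/d_i, a_{i+1} = floor((a_0 + m_{i+1})/d_{i+1}):
  m_1 = 1*17 - 0 = 17, d_1 = (295 - 17^2)/1 = 6/1 = 6, a_1 = floor((17 + 17)/6) = 5.
  m_2 = 6*5 - 17 = 13, d_2 = (295 - 13^2)/6 = 126/6 = 21, a_2 = floor((17 + 13)/21) = 1.
  m_3 = 21*1 - 13 = 8, d_3 = (295 - 8^2)/21 = 231/21 = 11, a_3 = floor((17 + 8)/11) = 2.
  m_4 = 11*2 - 8 = 14, d_4 = (295 - 14^2)/11 = 99/11 = 9, a_4 = floor((17 + 14)/9) = 3.
  m_5 = 9*3 - 14 = 13, d_5 = (295 - 13^2)/9 = 126/9 = 14, a_5 = floor((17 + 13)/14) = 2.
  m_6 = 14*2 - 13 = 15, d_6 = (295 - 15^2)/14 = 70/14 = 5, a_6 = floor((17 + 15)/5) = 6.
  m_7 = 5*6 - 15 = 15, d_7 = (295 - 15^2)/5 = 70/5 = 14, a_7 = floor((17 + 15)/14) = 2.
  m_8 = 14*2 - 15 = 13, d_8 = (295 - 13^2)/14 = 126/14 = 9, a_8 = floor((17 + 13)/9) = 3.
  m_9 = 9*3 - 13 = 14, d_9 = (295 - 14^2)/9 = 99/9 = 11, a_9 = floor((17 + 14)/11) = 2.
  m_10 = 11*2 - 14 = 8, d_10 = (295 - 8^2)/11 = 231/11 = 21, a_10 = floor((17 + 8)/21) = 1.
  m_11 = 21*1 - 8 = 13, d_11 = (295 - 13^2)/21 = 126/21 = 6, a_11 = floor((17 + 13)/6) = 5.
  m_12 = 6*5 - 13 = 17, d_12 = (295 - 17^2)/6 = 6/6 = 1, a_12 = floor((17 + 17)/1) = 34.
  m_13 = 1*34 - 17 = 17, d_13 = (295 - 17^2)/1 = 6/1 = 6: (m_13, d_13) = (m_1, d_1) = (17, 6), so from here the quotients repeat a_1, ..., a_12; the period length is 12.
Hence the expansion of sqrt(295) is a_0 = 17 followed by the repeating block 5, 1, 2, 3, 2, 6, 2, 3, 2, 1, 5, 34 (period 12).

[17; overline(5, 1, 2, 3, 2, 6, 2, 3, 2, 1, 5, 34)]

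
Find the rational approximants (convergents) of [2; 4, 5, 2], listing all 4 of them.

2/1, 9/4, 47/21, 103/46

Using the convergent recurrence p_i = a_i*p_{i-1} + p_{i-2}, q_i = a_i*q_{i-1} + q_{i-2} with p_{-2}=0, p_{-1}=1, q_{-2}=1, q_{-1}=0:
  i=0: a_0=2, p_0 = 2*1 + 0 = 2, q_0 = 2*0 + 1 = 1.
  i=1: a_1=4, p_1 = 4*2 + 1 = 9, q_1 = 4*1 + 0 = 4.
  i=2: a_2=5, p_2 = 5*9 + 2 = 47, q_2 = 5*4 + 1 = 21.
  i=3: a_3=2, p_3 = 2*47 + 9 = 103, q_3 = 2*21 + 4 = 46.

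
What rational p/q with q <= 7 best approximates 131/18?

Expand x = 131/18 as a continued fraction with the Euclidean algorithm:
  131 = 7*18 + 5, so a_0 = 7.
  18 = 3*5 + 3, so a_1 = 3.
  5 = 1*3 + 2, so a_2 = 1.
  3 = 1*2 + 1, so a_3 = 1.
  2 = 2*1 + 0, so a_4 = 2.
so x = [7; 3, 1, 1, 2].
Convergents (p_i = a_i*p_{i-1} + p_{i-2}, q_i = a_i*q_{i-1} + q_{i-2} with p_{-2}=0, p_{-1}=1, q_{-2}=1, q_{-1}=0), until the denominator exceeds 7:
  i=0: a_0=7, p_0 = 7*1 + 0 = 7, q_0 = 7*0 + 1 = 1.
  i=1: a_1=3, p_1 = 3*7 + 1 = 22, q_1 = 3*1 + 0 = 3.
  i=2: a_2=1, p_2 = 1*22 + 7 = 29, q_2 = 1*3 + 1 = 4.
  i=3: a_3=1, p_3 = 1*29 + 22 = 51, q_3 = 1*4 + 3 = 7.
  i=4: a_4=2, p_4 = 2*51 + 29 = 131, q_4 = 2*7 + 4 = 18.
q_4 = 18 > 7, so the last convergent with denominator <= 7 is p_3/q_3 = 51/7.
The closest fraction with denominator <= 7 is either p_3/q_3 or the intermediate fraction (k*p_3 + p_2)/(k*q_3 + q_2) with the largest k >= 1 whose denominator stays <= 7; these approach x as k grows, and every other convergent or intermediate fraction in range is farther away.
Largest k: floor((7 - q_2)/q_3) = floor((7 - 4)/7) = 0.
Since k = 0, no intermediate fraction beyond p_3/q_3 has denominator <= 7, so the convergent 51/7 is the closest (its error is |131*7 - 51*18|/(18*7) = 1/126).

51/7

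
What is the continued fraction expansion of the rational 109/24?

Run the Euclidean algorithm on 109 and 24; the successive quotients are the partial quotients a_0, a_1, ... (each step inverts the fractional part left over by the previous one):
  109 = 4*24 + 13, so a_0 = 4.
  24 = 1*13 + 11, so a_1 = 1.
  13 = 1*11 + 2, so a_2 = 1.
  11 = 5*2 + 1, so a_3 = 5.
  2 = 2*1 + 0, so a_4 = 2.
The remainder reaches 0 after 5 divisions, so the expansion has 5 partial quotients, read off in order.

[4; 1, 1, 5, 2]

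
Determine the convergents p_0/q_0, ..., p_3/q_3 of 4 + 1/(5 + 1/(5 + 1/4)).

Using the convergent recurrence p_i = a_i*p_{i-1} + p_{i-2}, q_i = a_i*q_{i-1} + q_{i-2} with p_{-2}=0, p_{-1}=1, q_{-2}=1, q_{-1}=0:
  i=0: a_0=4, p_0 = 4*1 + 0 = 4, q_0 = 4*0 + 1 = 1.
  i=1: a_1=5, p_1 = 5*4 + 1 = 21, q_1 = 5*1 + 0 = 5.
  i=2: a_2=5, p_2 = 5*21 + 4 = 109, q_2 = 5*5 + 1 = 26.
  i=3: a_3=4, p_3 = 4*109 + 21 = 457, q_3 = 4*26 + 5 = 109.

4/1, 21/5, 109/26, 457/109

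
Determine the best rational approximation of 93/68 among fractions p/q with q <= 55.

Expand x = 93/68 as a continued fraction with the Euclidean algorithm:
  93 = 1*68 + 25, so a_0 = 1.
  68 = 2*25 + 18, so a_1 = 2.
  25 = 1*18 + 7, so a_2 = 1.
  18 = 2*7 + 4, so a_3 = 2.
  7 = 1*4 + 3, so a_4 = 1.
  4 = 1*3 + 1, so a_5 = 1.
  3 = 3*1 + 0, so a_6 = 3.
so x = [1; 2, 1, 2, 1, 1, 3].
Convergents (p_i = a_i*p_{i-1} + p_{i-2}, q_i = a_i*q_{i-1} + q_{i-2} with p_{-2}=0, p_{-1}=1, q_{-2}=1, q_{-1}=0), until the denominator exceeds 55:
  i=0: a_0=1, p_0 = 1*1 + 0 = 1, q_0 = 1*0 + 1 = 1.
  i=1: a_1=2, p_1 = 2*1 + 1 = 3, q_1 = 2*1 + 0 = 2.
  i=2: a_2=1, p_2 = 1*3 + 1 = 4, q_2 = 1*2 + 1 = 3.
  i=3: a_3=2, p_3 = 2*4 + 3 = 11, q_3 = 2*3 + 2 = 8.
  i=4: a_4=1, p_4 = 1*11 + 4 = 15, q_4 = 1*8 + 3 = 11.
  i=5: a_5=1, p_5 = 1*15 + 11 = 26, q_5 = 1*11 + 8 = 19.
  i=6: a_6=3, p_6 = 3*26 + 15 = 93, q_6 = 3*19 + 11 = 68.
q_6 = 68 > 55, so the last convergent with denominator <= 55 is p_5/q_5 = 26/19.
The closest fraction with denominator <= 55 is either p_5/q_5 or the intermediate fraction (k*p_5 + p_4)/(k*q_5 + q_4) with the largest k >= 1 whose denominator stays <= 55; these approach x as k grows, and every other convergent or intermediate fraction in range is farther away.
Largest k: floor((55 - q_4)/q_5) = floor((55 - 11)/19) = 2.
That gives (2*26 + 15)/(2*19 + 11) = 67/49.
Compare the errors: |x - 26/19| = |93*19 - 26*68|/(68*19) = 1/1292, and |x - 67/49| = |93*49 - 67*68|/(68*49) = 1/3332.
Cross-multiplying, 1*1292 = 1292 < 3332 = 1*3332, so 1/3332 is smaller: the intermediate fraction 67/49 is closer to x than 26/19.

67/49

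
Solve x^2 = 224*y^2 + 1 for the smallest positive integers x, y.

(x, y) = (15, 1)

First expand sqrt(224) as a continued fraction. With x_i = (sqrt(224) + m_i)/d_i and (m_0, d_0) = (0, 1): a_0 = floor(sqrt(224)) = 14, since 14^2 = 196 <= 224 < 225 = 15^2.
Iterate m_{i+1} = d_i*a_i - m_i, d_{i+1} = (224 - m_{i+1}^2)/d_i, a_{i+1} = floor((a_0 + m_{i+1})/d_{i+1}):
  m_1 = 1*14 - 0 = 14, d_1 = (224 - 14^2)/1 = 28/1 = 28, a_1 = floor((14 + 14)/28) = 1.
  m_2 = 28*1 - 14 = 14, d_2 = (224 - 14^2)/28 = 28/28 = 1, a_2 = floor((14 + 14)/1) = 28.
  m_3 = 1*28 - 14 = 14, d_3 = (224 - 14^2)/1 = 28/1 = 28: (m_3, d_3) = (m_1, d_1) = (14, 28), so from here the quotients repeat a_1, a_2; the period length is 2.
So sqrt(224) = [14; (1, 28)] with period length k = 2.
k is even, so the fundamental solution of x^2 - 224y^2 = 1 is (p_{k-1}, q_{k-1}) = (p_1, q_1); compute convergents through index 1.
Convergents (p_i = a_i*p_{i-1} + p_{i-2}, q_i = a_i*q_{i-1} + q_{i-2} with p_{-2}=0, p_{-1}=1, q_{-2}=1, q_{-1}=0):
  i=0: a_0=14, p_0 = 14*1 + 0 = 14, q_0 = 14*0 + 1 = 1.
  i=1: a_1=1, p_1 = 1*14 + 1 = 15, q_1 = 1*1 + 0 = 1.
Check: 15^2 - 224*1^2 = 225 - 224 = 1, so (x, y) = (15, 1) solves the equation, and by the theorem it is the least positive solution.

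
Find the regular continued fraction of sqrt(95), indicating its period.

[9; (1, 2, 1, 18)]

Write x_i = (sqrt(95) + m_i)/d_i with (m_0, d_0) = (0, 1). a_0 = floor(sqrt(95)) = 9, since 9^2 = 81 <= 95 < 100 = 10^2.
Iterate m_{i+1} = d_i*a_i - m_i, d_{i+1} = (95 - m_{i+1}^2)/d_i, a_{i+1} = floor((a_0 + m_{i+1})/d_{i+1}):
  m_1 = 1*9 - 0 = 9, d_1 = (95 - 9^2)/1 = 14/1 = 14, a_1 = floor((9 + 9)/14) = 1.
  m_2 = 14*1 - 9 = 5, d_2 = (95 - 5^2)/14 = 70/14 = 5, a_2 = floor((9 + 5)/5) = 2.
  m_3 = 5*2 - 5 = 5, d_3 = (95 - 5^2)/5 = 70/5 = 14, a_3 = floor((9 + 5)/14) = 1.
  m_4 = 14*1 - 5 = 9, d_4 = (95 - 9^2)/14 = 14/14 = 1, a_4 = floor((9 + 9)/1) = 18.
  m_5 = 1*18 - 9 = 9, d_5 = (95 - 9^2)/1 = 14/1 = 14: (m_5, d_5) = (m_1, d_1) = (9, 14), so from here the quotients repeat a_1, ..., a_4; the period length is 4.
Hence the expansion of sqrt(95) is a_0 = 9 followed by the repeating block 1, 2, 1, 18 (period 4).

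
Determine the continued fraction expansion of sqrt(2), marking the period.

[1; (2)]

Write x_i = (sqrt(2) + m_i)/d_i with (m_0, d_0) = (0, 1). a_0 = floor(sqrt(2)) = 1, since 1^2 = 1 <= 2 < 4 = 2^2.
Iterate m_{i+1} = d_i*a_i - m_i, d_{i+1} = (2 - m_{i+1}^2)/d_i, a_{i+1} = floor((a_0 + m_{i+1})/d_{i+1}):
  m_1 = 1*1 - 0 = 1, d_1 = (2 - 1^2)/1 = 1/1 = 1, a_1 = floor((1 + 1)/1) = 2.
  m_2 = 1*2 - 1 = 1, d_2 = (2 - 1^2)/1 = 1/1 = 1: (m_2, d_2) = (m_1, d_1) = (1, 1), so from here the quotient a_1 repeats; the period length is 1.
Hence the expansion of sqrt(2) is a_0 = 1 followed by the repeating block 2 (period 1).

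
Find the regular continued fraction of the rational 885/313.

Run the Euclidean algorithm on 885 and 313; the successive quotients are the partial quotients a_0, a_1, ... (each step inverts the fractional part left over by the previous one):
  885 = 2*313 + 259, so a_0 = 2.
  313 = 1*259 + 54, so a_1 = 1.
  259 = 4*54 + 43, so a_2 = 4.
  54 = 1*43 + 11, so a_3 = 1.
  43 = 3*11 + 10, so a_4 = 3.
  11 = 1*10 + 1, so a_5 = 1.
  10 = 10*1 + 0, so a_6 = 10.
The remainder reaches 0 after 7 divisions, so the expansion has 7 partial quotients, read off in order.

[2; 1, 4, 1, 3, 1, 10]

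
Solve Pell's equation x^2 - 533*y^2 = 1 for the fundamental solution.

(x, y) = (74859849, 3242540)

First expand sqrt(533) as a continued fraction. With x_i = (sqrt(533) + m_i)/d_i and (m_0, d_0) = (0, 1): a_0 = floor(sqrt(533)) = 23, since 23^2 = 529 <= 533 < 576 = 24^2.
Iterate m_{i+1} = d_i*a_i - m_i, d_{i+1} = (533 - m_{i+1}^2)/d_i, a_{i+1} = floor((a_0 + m_{i+1})/d_{i+1}):
  m_1 = 1*23 - 0 = 23, d_1 = (533 - 23^2)/1 = 4/1 = 4, a_1 = floor((23 + 23)/4) = 11.
  m_2 = 4*11 - 23 = 21, d_2 = (533 - 21^2)/4 = 92/4 = 23, a_2 = floor((23 + 21)/23) = 1.
  m_3 = 23*1 - 21 = 2, d_3 = (533 - 2^2)/23 = 529/23 = 23, a_3 = floor((23 + 2)/23) = 1.
  m_4 = 23*1 - 2 = 21, d_4 = (533 - 21^2)/23 = 92/23 = 4, a_4 = floor((23 + 21)/4) = 11.
  m_5 = 4*11 - 21 = 23, d_5 = (533 - 23^2)/4 = 4/4 = 1, a_5 = floor((23 + 23)/1) = 46.
  m_6 = 1*46 - 23 = 23, d_6 = (533 - 23^2)/1 = 4/1 = 4: (m_6, d_6) = (m_1, d_1) = (23, 4), so from here the quotients repeat a_1, ..., a_5; the period length is 5.
So sqrt(533) = [23; (11, 1, 1, 11, 46)] with period length k = 5.
k is odd, so (p_{k-1}, q_{k-1}) only solves x^2 - 533y^2 = -1 and the fundamental solution of x^2 - 533y^2 = 1 is (p_{2k-1}, q_{2k-1}) = (p_9, q_9); compute convergents through index 9, running through the period twice.
Convergents (p_i = a_i*p_{i-1} + p_{i-2}, q_i = a_i*q_{i-1} + q_{i-2} with p_{-2}=0, p_{-1}=1, q_{-2}=1, q_{-1}=0):
  i=0: a_0=23, p_0 = 23*1 + 0 = 23, q_0 = 23*0 + 1 = 1.
  i=1: a_1=11, p_1 = 11*23 + 1 = 254, q_1 = 11*1 + 0 = 11.
  i=2: a_2=1, p_2 = 1*254 + 23 = 277, q_2 = 1*11 + 1 = 12.
  i=3: a_3=1, p_3 = 1*277 + 254 = 531, q_3 = 1*12 + 11 = 23.
  i=4: a_4=11, p_4 = 11*531 + 277 = 6118, q_4 = 11*23 + 12 = 265.
  i=5: a_5=46, p_5 = 46*6118 + 531 = 281959, q_5 = 46*265 + 23 = 12213.
  i=6: a_6=11, p_6 = 11*281959 + 6118 = 3107667, q_6 = 11*12213 + 265 = 134608.
  i=7: a_7=1, p_7 = 1*3107667 + 281959 = 3389626, q_7 = 1*134608 + 12213 = 146821.
  i=8: a_8=1, p_8 = 1*3389626 + 3107667 = 6497293, q_8 = 1*146821 + 134608 = 281429.
  i=9: a_9=11, p_9 = 11*6497293 + 3389626 = 74859849, q_9 = 11*281429 + 146821 = 3242540.
Indeed p_4^2 - 533*q_4^2 = 37429924 - 37429925 = -1, not +1.
Check: 74859849^2 - 533*3242540^2 = 5603996992302801 - 5603996992302800 = 1, so (x, y) = (74859849, 3242540) solves the equation, and by the theorem it is the least positive solution.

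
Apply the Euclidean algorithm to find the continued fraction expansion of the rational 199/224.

[0; 1, 7, 1, 24]

Run the Euclidean algorithm on 199 and 224; the successive quotients are the partial quotients a_0, a_1, ... (each step inverts the fractional part left over by the previous one):
  199 = 0*224 + 199, so a_0 = 0.
  224 = 1*199 + 25, so a_1 = 1.
  199 = 7*25 + 24, so a_2 = 7.
  25 = 1*24 + 1, so a_3 = 1.
  24 = 24*1 + 0, so a_4 = 24.
The remainder reaches 0 after 5 divisions, so the expansion has 5 partial quotients, read off in order.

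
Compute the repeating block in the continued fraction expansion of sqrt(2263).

[47; (1, 1, 3, 47, 3, 1, 1, 94)]

Write x_i = (sqrt(2263) + m_i)/d_i with (m_0, d_0) = (0, 1). a_0 = floor(sqrt(2263)) = 47, since 47^2 = 2209 <= 2263 < 2304 = 48^2.
Iterate m_{i+1} = d_i*a_i - m_i, d_{i+1} = (2263 - m_{i+1}^2)/d_i, a_{i+1} = floor((a_0 + m_{i+1})/d_{i+1}):
  m_1 = 1*47 - 0 = 47, d_1 = (2263 - 47^2)/1 = 54/1 = 54, a_1 = floor((47 + 47)/54) = 1.
  m_2 = 54*1 - 47 = 7, d_2 = (2263 - 7^2)/54 = 2214/54 = 41, a_2 = floor((47 + 7)/41) = 1.
  m_3 = 41*1 - 7 = 34, d_3 = (2263 - 34^2)/41 = 1107/41 = 27, a_3 = floor((47 + 34)/27) = 3.
  m_4 = 27*3 - 34 = 47, d_4 = (2263 - 47^2)/27 = 54/27 = 2, a_4 = floor((47 + 47)/2) = 47.
  m_5 = 2*47 - 47 = 47, d_5 = (2263 - 47^2)/2 = 54/2 = 27, a_5 = floor((47 + 47)/27) = 3.
  m_6 = 27*3 - 47 = 34, d_6 = (2263 - 34^2)/27 = 1107/27 = 41, a_6 = floor((47 + 34)/41) = 1.
  m_7 = 41*1 - 34 = 7, d_7 = (2263 - 7^2)/41 = 2214/41 = 54, a_7 = floor((47 + 7)/54) = 1.
  m_8 = 54*1 - 7 = 47, d_8 = (2263 - 47^2)/54 = 54/54 = 1, a_8 = floor((47 + 47)/1) = 94.
  m_9 = 1*94 - 47 = 47, d_9 = (2263 - 47^2)/1 = 54/1 = 54: (m_9, d_9) = (m_1, d_1) = (47, 54), so from here the quotients repeat a_1, ..., a_8; the period length is 8.
Hence the expansion of sqrt(2263) is a_0 = 47 followed by the repeating block 1, 1, 3, 47, 3, 1, 1, 94 (period 8).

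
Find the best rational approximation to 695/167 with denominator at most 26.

Expand x = 695/167 as a continued fraction with the Euclidean algorithm:
  695 = 4*167 + 27, so a_0 = 4.
  167 = 6*27 + 5, so a_1 = 6.
  27 = 5*5 + 2, so a_2 = 5.
  5 = 2*2 + 1, so a_3 = 2.
  2 = 2*1 + 0, so a_4 = 2.
so x = [4; 6, 5, 2, 2].
Convergents (p_i = a_i*p_{i-1} + p_{i-2}, q_i = a_i*q_{i-1} + q_{i-2} with p_{-2}=0, p_{-1}=1, q_{-2}=1, q_{-1}=0), until the denominator exceeds 26:
  i=0: a_0=4, p_0 = 4*1 + 0 = 4, q_0 = 4*0 + 1 = 1.
  i=1: a_1=6, p_1 = 6*4 + 1 = 25, q_1 = 6*1 + 0 = 6.
  i=2: a_2=5, p_2 = 5*25 + 4 = 129, q_2 = 5*6 + 1 = 31.
q_2 = 31 > 26, so the last convergent with denominator <= 26 is p_1/q_1 = 25/6.
The closest fraction with denominator <= 26 is either p_1/q_1 or the intermediate fraction (k*p_1 + p_0)/(k*q_1 + q_0) with the largest k >= 1 whose denominator stays <= 26; these approach x as k grows, and every other convergent or intermediate fraction in range is farther away.
Largest k: floor((26 - q_0)/q_1) = floor((26 - 1)/6) = 4.
That gives (4*25 + 4)/(4*6 + 1) = 104/25.
Compare the errors: |x - 25/6| = |695*6 - 25*167|/(167*6) = 5/1002, and |x - 104/25| = |695*25 - 104*167|/(167*25) = 7/4175.
Cross-multiplying, 7*1002 = 7014 < 20875 = 5*4175, so 7/4175 is smaller: the intermediate fraction 104/25 is closer to x than 25/6.

104/25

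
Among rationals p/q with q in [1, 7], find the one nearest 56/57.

Expand x = 56/57 as a continued fraction with the Euclidean algorithm:
  56 = 0*57 + 56, so a_0 = 0.
  57 = 1*56 + 1, so a_1 = 1.
  56 = 56*1 + 0, so a_2 = 56.
so x = [0; 1, 56].
Convergents (p_i = a_i*p_{i-1} + p_{i-2}, q_i = a_i*q_{i-1} + q_{i-2} with p_{-2}=0, p_{-1}=1, q_{-2}=1, q_{-1}=0), until the denominator exceeds 7:
  i=0: a_0=0, p_0 = 0*1 + 0 = 0, q_0 = 0*0 + 1 = 1.
  i=1: a_1=1, p_1 = 1*0 + 1 = 1, q_1 = 1*1 + 0 = 1.
  i=2: a_2=56, p_2 = 56*1 + 0 = 56, q_2 = 56*1 + 1 = 57.
q_2 = 57 > 7, so the last convergent with denominator <= 7 is p_1/q_1 = 1/1.
The closest fraction with denominator <= 7 is either p_1/q_1 or the intermediate fraction (k*p_1 + p_0)/(k*q_1 + q_0) with the largest k >= 1 whose denominator stays <= 7; these approach x as k grows, and every other convergent or intermediate fraction in range is farther away.
Largest k: floor((7 - q_0)/q_1) = floor((7 - 1)/1) = 6.
That gives (6*1 + 0)/(6*1 + 1) = 6/7.
Compare the errors: |x - 1/1| = |56*1 - 1*57|/(57*1) = 1/57, and |x - 6/7| = |56*7 - 6*57|/(57*7) = 50/399.
Cross-multiplying, 1*399 = 399 < 2850 = 50*57, so 1/57 is smaller: the convergent 1/1 is closer to x than 6/7.

1/1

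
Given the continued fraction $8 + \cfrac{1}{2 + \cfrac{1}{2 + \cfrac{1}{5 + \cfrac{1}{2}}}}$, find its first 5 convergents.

Using the convergent recurrence p_i = a_i*p_{i-1} + p_{i-2}, q_i = a_i*q_{i-1} + q_{i-2} with p_{-2}=0, p_{-1}=1, q_{-2}=1, q_{-1}=0:
  i=0: a_0=8, p_0 = 8*1 + 0 = 8, q_0 = 8*0 + 1 = 1.
  i=1: a_1=2, p_1 = 2*8 + 1 = 17, q_1 = 2*1 + 0 = 2.
  i=2: a_2=2, p_2 = 2*17 + 8 = 42, q_2 = 2*2 + 1 = 5.
  i=3: a_3=5, p_3 = 5*42 + 17 = 227, q_3 = 5*5 + 2 = 27.
  i=4: a_4=2, p_4 = 2*227 + 42 = 496, q_4 = 2*27 + 5 = 59.

8/1, 17/2, 42/5, 227/27, 496/59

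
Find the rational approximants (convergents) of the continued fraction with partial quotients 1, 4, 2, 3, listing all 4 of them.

Using the convergent recurrence p_i = a_i*p_{i-1} + p_{i-2}, q_i = a_i*q_{i-1} + q_{i-2} with p_{-2}=0, p_{-1}=1, q_{-2}=1, q_{-1}=0:
  i=0: a_0=1, p_0 = 1*1 + 0 = 1, q_0 = 1*0 + 1 = 1.
  i=1: a_1=4, p_1 = 4*1 + 1 = 5, q_1 = 4*1 + 0 = 4.
  i=2: a_2=2, p_2 = 2*5 + 1 = 11, q_2 = 2*4 + 1 = 9.
  i=3: a_3=3, p_3 = 3*11 + 5 = 38, q_3 = 3*9 + 4 = 31.

1/1, 5/4, 11/9, 38/31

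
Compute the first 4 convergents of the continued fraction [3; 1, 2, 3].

Using the convergent recurrence p_i = a_i*p_{i-1} + p_{i-2}, q_i = a_i*q_{i-1} + q_{i-2} with p_{-2}=0, p_{-1}=1, q_{-2}=1, q_{-1}=0:
  i=0: a_0=3, p_0 = 3*1 + 0 = 3, q_0 = 3*0 + 1 = 1.
  i=1: a_1=1, p_1 = 1*3 + 1 = 4, q_1 = 1*1 + 0 = 1.
  i=2: a_2=2, p_2 = 2*4 + 3 = 11, q_2 = 2*1 + 1 = 3.
  i=3: a_3=3, p_3 = 3*11 + 4 = 37, q_3 = 3*3 + 1 = 10.

3/1, 4/1, 11/3, 37/10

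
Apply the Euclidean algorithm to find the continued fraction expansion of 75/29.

Run the Euclidean algorithm on 75 and 29; the successive quotients are the partial quotients a_0, a_1, ... (each step inverts the fractional part left over by the previous one):
  75 = 2*29 + 17, so a_0 = 2.
  29 = 1*17 + 12, so a_1 = 1.
  17 = 1*12 + 5, so a_2 = 1.
  12 = 2*5 + 2, so a_3 = 2.
  5 = 2*2 + 1, so a_4 = 2.
  2 = 2*1 + 0, so a_5 = 2.
The remainder reaches 0 after 6 divisions, so the expansion has 6 partial quotients, read off in order.

[2; 1, 1, 2, 2, 2]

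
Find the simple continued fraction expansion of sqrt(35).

[5; (1, 10)]

Write x_i = (sqrt(35) + m_i)/d_i with (m_0, d_0) = (0, 1). a_0 = floor(sqrt(35)) = 5, since 5^2 = 25 <= 35 < 36 = 6^2.
Iterate m_{i+1} = d_i*a_i - m_i, d_{i+1} = (35 - m_{i+1}^2)/d_i, a_{i+1} = floor((a_0 + m_{i+1})/d_{i+1}):
  m_1 = 1*5 - 0 = 5, d_1 = (35 - 5^2)/1 = 10/1 = 10, a_1 = floor((5 + 5)/10) = 1.
  m_2 = 10*1 - 5 = 5, d_2 = (35 - 5^2)/10 = 10/10 = 1, a_2 = floor((5 + 5)/1) = 10.
  m_3 = 1*10 - 5 = 5, d_3 = (35 - 5^2)/1 = 10/1 = 10: (m_3, d_3) = (m_1, d_1) = (5, 10), so from here the quotients repeat a_1, a_2; the period length is 2.
Hence the expansion of sqrt(35) is a_0 = 5 followed by the repeating block 1, 10 (period 2).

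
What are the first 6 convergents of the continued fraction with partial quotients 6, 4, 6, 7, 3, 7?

6/1, 25/4, 156/25, 1117/179, 3507/562, 25666/4113

Using the convergent recurrence p_i = a_i*p_{i-1} + p_{i-2}, q_i = a_i*q_{i-1} + q_{i-2} with p_{-2}=0, p_{-1}=1, q_{-2}=1, q_{-1}=0:
  i=0: a_0=6, p_0 = 6*1 + 0 = 6, q_0 = 6*0 + 1 = 1.
  i=1: a_1=4, p_1 = 4*6 + 1 = 25, q_1 = 4*1 + 0 = 4.
  i=2: a_2=6, p_2 = 6*25 + 6 = 156, q_2 = 6*4 + 1 = 25.
  i=3: a_3=7, p_3 = 7*156 + 25 = 1117, q_3 = 7*25 + 4 = 179.
  i=4: a_4=3, p_4 = 3*1117 + 156 = 3507, q_4 = 3*179 + 25 = 562.
  i=5: a_5=7, p_5 = 7*3507 + 1117 = 25666, q_5 = 7*562 + 179 = 4113.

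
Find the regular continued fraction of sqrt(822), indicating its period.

[28; (1, 2, 28, 2, 1, 56)]

Write x_i = (sqrt(822) + m_i)/d_i with (m_0, d_0) = (0, 1). a_0 = floor(sqrt(822)) = 28, since 28^2 = 784 <= 822 < 841 = 29^2.
Iterate m_{i+1} = d_i*a_i - m_i, d_{i+1} = (822 - m_{i+1}^2)/d_i, a_{i+1} = floor((a_0 + m_{i+1})/d_{i+1}):
  m_1 = 1*28 - 0 = 28, d_1 = (822 - 28^2)/1 = 38/1 = 38, a_1 = floor((28 + 28)/38) = 1.
  m_2 = 38*1 - 28 = 10, d_2 = (822 - 10^2)/38 = 722/38 = 19, a_2 = floor((28 + 10)/19) = 2.
  m_3 = 19*2 - 10 = 28, d_3 = (822 - 28^2)/19 = 38/19 = 2, a_3 = floor((28 + 28)/2) = 28.
  m_4 = 2*28 - 28 = 28, d_4 = (822 - 28^2)/2 = 38/2 = 19, a_4 = floor((28 + 28)/19) = 2.
  m_5 = 19*2 - 28 = 10, d_5 = (822 - 10^2)/19 = 722/19 = 38, a_5 = floor((28 + 10)/38) = 1.
  m_6 = 38*1 - 10 = 28, d_6 = (822 - 28^2)/38 = 38/38 = 1, a_6 = floor((28 + 28)/1) = 56.
  m_7 = 1*56 - 28 = 28, d_7 = (822 - 28^2)/1 = 38/1 = 38: (m_7, d_7) = (m_1, d_1) = (28, 38), so from here the quotients repeat a_1, ..., a_6; the period length is 6.
Hence the expansion of sqrt(822) is a_0 = 28 followed by the repeating block 1, 2, 28, 2, 1, 56 (period 6).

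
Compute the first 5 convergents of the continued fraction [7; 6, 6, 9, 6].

Using the convergent recurrence p_i = a_i*p_{i-1} + p_{i-2}, q_i = a_i*q_{i-1} + q_{i-2} with p_{-2}=0, p_{-1}=1, q_{-2}=1, q_{-1}=0:
  i=0: a_0=7, p_0 = 7*1 + 0 = 7, q_0 = 7*0 + 1 = 1.
  i=1: a_1=6, p_1 = 6*7 + 1 = 43, q_1 = 6*1 + 0 = 6.
  i=2: a_2=6, p_2 = 6*43 + 7 = 265, q_2 = 6*6 + 1 = 37.
  i=3: a_3=9, p_3 = 9*265 + 43 = 2428, q_3 = 9*37 + 6 = 339.
  i=4: a_4=6, p_4 = 6*2428 + 265 = 14833, q_4 = 6*339 + 37 = 2071.

7/1, 43/6, 265/37, 2428/339, 14833/2071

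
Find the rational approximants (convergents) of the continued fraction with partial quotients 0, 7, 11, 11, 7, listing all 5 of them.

Using the convergent recurrence p_i = a_i*p_{i-1} + p_{i-2}, q_i = a_i*q_{i-1} + q_{i-2} with p_{-2}=0, p_{-1}=1, q_{-2}=1, q_{-1}=0:
  i=0: a_0=0, p_0 = 0*1 + 0 = 0, q_0 = 0*0 + 1 = 1.
  i=1: a_1=7, p_1 = 7*0 + 1 = 1, q_1 = 7*1 + 0 = 7.
  i=2: a_2=11, p_2 = 11*1 + 0 = 11, q_2 = 11*7 + 1 = 78.
  i=3: a_3=11, p_3 = 11*11 + 1 = 122, q_3 = 11*78 + 7 = 865.
  i=4: a_4=7, p_4 = 7*122 + 11 = 865, q_4 = 7*865 + 78 = 6133.

0/1, 1/7, 11/78, 122/865, 865/6133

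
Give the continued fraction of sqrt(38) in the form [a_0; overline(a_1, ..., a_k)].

[6; overline(6, 12)]

Write x_i = (sqrt(38) + m_i)/d_i with (m_0, d_0) = (0, 1). a_0 = floor(sqrt(38)) = 6, since 6^2 = 36 <= 38 < 49 = 7^2.
Iterate m_{i+1} = d_i*a_i - m_i, d_{i+1} = (38 - m_{i+1}^2)/d_i, a_{i+1} = floor((a_0 + m_{i+1})/d_{i+1}):
  m_1 = 1*6 - 0 = 6, d_1 = (38 - 6^2)/1 = 2/1 = 2, a_1 = floor((6 + 6)/2) = 6.
  m_2 = 2*6 - 6 = 6, d_2 = (38 - 6^2)/2 = 2/2 = 1, a_2 = floor((6 + 6)/1) = 12.
  m_3 = 1*12 - 6 = 6, d_3 = (38 - 6^2)/1 = 2/1 = 2: (m_3, d_3) = (m_1, d_1) = (6, 2), so from here the quotients repeat a_1, a_2; the period length is 2.
Hence the expansion of sqrt(38) is a_0 = 6 followed by the repeating block 6, 12 (period 2).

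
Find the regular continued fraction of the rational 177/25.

Run the Euclidean algorithm on 177 and 25; the successive quotients are the partial quotients a_0, a_1, ... (each step inverts the fractional part left over by the previous one):
  177 = 7*25 + 2, so a_0 = 7.
  25 = 12*2 + 1, so a_1 = 12.
  2 = 2*1 + 0, so a_2 = 2.
The remainder reaches 0 after 3 divisions, so the expansion has 3 partial quotients, read off in order.

[7; 12, 2]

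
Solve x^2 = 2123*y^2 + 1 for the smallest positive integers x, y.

First expand sqrt(2123) as a continued fraction. With x_i = (sqrt(2123) + m_i)/d_i and (m_0, d_0) = (0, 1): a_0 = floor(sqrt(2123)) = 46, since 46^2 = 2116 <= 2123 < 2209 = 47^2.
Iterate m_{i+1} = d_i*a_i - m_i, d_{i+1} = (2123 - m_{i+1}^2)/d_i, a_{i+1} = floor((a_0 + m_{i+1})/d_{i+1}):
  m_1 = 1*46 - 0 = 46, d_1 = (2123 - 46^2)/1 = 7/1 = 7, a_1 = floor((46 + 46)/7) = 13.
  m_2 = 7*13 - 46 = 45, d_2 = (2123 - 45^2)/7 = 98/7 = 14, a_2 = floor((46 + 45)/14) = 6.
  m_3 = 14*6 - 45 = 39, d_3 = (2123 - 39^2)/14 = 602/14 = 43, a_3 = floor((46 + 39)/43) = 1.
  m_4 = 43*1 - 39 = 4, d_4 = (2123 - 4^2)/43 = 2107/43 = 49, a_4 = floor((46 + 4)/49) = 1.
  m_5 = 49*1 - 4 = 45, d_5 = (2123 - 45^2)/49 = 98/49 = 2, a_5 = floor((46 + 45)/2) = 45.
  m_6 = 2*45 - 45 = 45, d_6 = (2123 - 45^2)/2 = 98/2 = 49, a_6 = floor((46 + 45)/49) = 1.
  m_7 = 49*1 - 45 = 4, d_7 = (2123 - 4^2)/49 = 2107/49 = 43, a_7 = floor((46 + 4)/43) = 1.
  m_8 = 43*1 - 4 = 39, d_8 = (2123 - 39^2)/43 = 602/43 = 14, a_8 = floor((46 + 39)/14) = 6.
  m_9 = 14*6 - 39 = 45, d_9 = (2123 - 45^2)/14 = 98/14 = 7, a_9 = floor((46 + 45)/7) = 13.
  m_10 = 7*13 - 45 = 46, d_10 = (2123 - 46^2)/7 = 7/7 = 1, a_10 = floor((46 + 46)/1) = 92.
  m_11 = 1*92 - 46 = 46, d_11 = (2123 - 46^2)/1 = 7/1 = 7: (m_11, d_11) = (m_1, d_1) = (46, 7), so from here the quotients repeat a_1, ..., a_10; the period length is 10.
So sqrt(2123) = [46; (13, 6, 1, 1, 45, 1, 1, 6, 13, 92)] with period length k = 10.
k is even, so the fundamental solution of x^2 - 2123y^2 = 1 is (p_{k-1}, q_{k-1}) = (p_9, q_9); compute convergents through index 9.
Convergents (p_i = a_i*p_{i-1} + p_{i-2}, q_i = a_i*q_{i-1} + q_{i-2} with p_{-2}=0, p_{-1}=1, q_{-2}=1, q_{-1}=0):
  i=0: a_0=46, p_0 = 46*1 + 0 = 46, q_0 = 46*0 + 1 = 1.
  i=1: a_1=13, p_1 = 13*46 + 1 = 599, q_1 = 13*1 + 0 = 13.
  i=2: a_2=6, p_2 = 6*599 + 46 = 3640, q_2 = 6*13 + 1 = 79.
  i=3: a_3=1, p_3 = 1*3640 + 599 = 4239, q_3 = 1*79 + 13 = 92.
  i=4: a_4=1, p_4 = 1*4239 + 3640 = 7879, q_4 = 1*92 + 79 = 171.
  i=5: a_5=45, p_5 = 45*7879 + 4239 = 358794, q_5 = 45*171 + 92 = 7787.
  i=6: a_6=1, p_6 = 1*358794 + 7879 = 366673, q_6 = 1*7787 + 171 = 7958.
  i=7: a_7=1, p_7 = 1*366673 + 358794 = 725467, q_7 = 1*7958 + 7787 = 15745.
  i=8: a_8=6, p_8 = 6*725467 + 366673 = 4719475, q_8 = 6*15745 + 7958 = 102428.
  i=9: a_9=13, p_9 = 13*4719475 + 725467 = 62078642, q_9 = 13*102428 + 15745 = 1347309.
Check: 62078642^2 - 2123*1347309^2 = 3853757792564164 - 3853757792564163 = 1, so (x, y) = (62078642, 1347309) solves the equation, and by the theorem it is the least positive solution.

(x, y) = (62078642, 1347309)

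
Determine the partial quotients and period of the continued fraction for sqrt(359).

[18; (1, 17, 1, 36)]

Write x_i = (sqrt(359) + m_i)/d_i with (m_0, d_0) = (0, 1). a_0 = floor(sqrt(359)) = 18, since 18^2 = 324 <= 359 < 361 = 19^2.
Iterate m_{i+1} = d_i*a_i - m_i, d_{i+1} = (359 - m_{i+1}^2)/d_i, a_{i+1} = floor((a_0 + m_{i+1})/d_{i+1}):
  m_1 = 1*18 - 0 = 18, d_1 = (359 - 18^2)/1 = 35/1 = 35, a_1 = floor((18 + 18)/35) = 1.
  m_2 = 35*1 - 18 = 17, d_2 = (359 - 17^2)/35 = 70/35 = 2, a_2 = floor((18 + 17)/2) = 17.
  m_3 = 2*17 - 17 = 17, d_3 = (359 - 17^2)/2 = 70/2 = 35, a_3 = floor((18 + 17)/35) = 1.
  m_4 = 35*1 - 17 = 18, d_4 = (359 - 18^2)/35 = 35/35 = 1, a_4 = floor((18 + 18)/1) = 36.
  m_5 = 1*36 - 18 = 18, d_5 = (359 - 18^2)/1 = 35/1 = 35: (m_5, d_5) = (m_1, d_1) = (18, 35), so from here the quotients repeat a_1, ..., a_4; the period length is 4.
Hence the expansion of sqrt(359) is a_0 = 18 followed by the repeating block 1, 17, 1, 36 (period 4).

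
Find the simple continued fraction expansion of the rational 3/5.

Run the Euclidean algorithm on 3 and 5; the successive quotients are the partial quotients a_0, a_1, ... (each step inverts the fractional part left over by the previous one):
  3 = 0*5 + 3, so a_0 = 0.
  5 = 1*3 + 2, so a_1 = 1.
  3 = 1*2 + 1, so a_2 = 1.
  2 = 2*1 + 0, so a_3 = 2.
The remainder reaches 0 after 4 divisions, so the expansion has 4 partial quotients, read off in order.

[0; 1, 1, 2]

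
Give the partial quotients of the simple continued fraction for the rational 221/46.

[4; 1, 4, 9]

Run the Euclidean algorithm on 221 and 46; the successive quotients are the partial quotients a_0, a_1, ... (each step inverts the fractional part left over by the previous one):
  221 = 4*46 + 37, so a_0 = 4.
  46 = 1*37 + 9, so a_1 = 1.
  37 = 4*9 + 1, so a_2 = 4.
  9 = 9*1 + 0, so a_3 = 9.
The remainder reaches 0 after 4 divisions, so the expansion has 4 partial quotients, read off in order.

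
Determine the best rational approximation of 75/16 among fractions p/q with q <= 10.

Expand x = 75/16 as a continued fraction with the Euclidean algorithm:
  75 = 4*16 + 11, so a_0 = 4.
  16 = 1*11 + 5, so a_1 = 1.
  11 = 2*5 + 1, so a_2 = 2.
  5 = 5*1 + 0, so a_3 = 5.
so x = [4; 1, 2, 5].
Convergents (p_i = a_i*p_{i-1} + p_{i-2}, q_i = a_i*q_{i-1} + q_{i-2} with p_{-2}=0, p_{-1}=1, q_{-2}=1, q_{-1}=0), until the denominator exceeds 10:
  i=0: a_0=4, p_0 = 4*1 + 0 = 4, q_0 = 4*0 + 1 = 1.
  i=1: a_1=1, p_1 = 1*4 + 1 = 5, q_1 = 1*1 + 0 = 1.
  i=2: a_2=2, p_2 = 2*5 + 4 = 14, q_2 = 2*1 + 1 = 3.
  i=3: a_3=5, p_3 = 5*14 + 5 = 75, q_3 = 5*3 + 1 = 16.
q_3 = 16 > 10, so the last convergent with denominator <= 10 is p_2/q_2 = 14/3.
The closest fraction with denominator <= 10 is either p_2/q_2 or the intermediate fraction (k*p_2 + p_1)/(k*q_2 + q_1) with the largest k >= 1 whose denominator stays <= 10; these approach x as k grows, and every other convergent or intermediate fraction in range is farther away.
Largest k: floor((10 - q_1)/q_2) = floor((10 - 1)/3) = 3.
That gives (3*14 + 5)/(3*3 + 1) = 47/10.
Compare the errors: |x - 14/3| = |75*3 - 14*16|/(16*3) = 1/48, and |x - 47/10| = |75*10 - 47*16|/(16*10) = 2/160.
Cross-multiplying, 2*48 = 96 < 160 = 1*160, so 2/160 is smaller: the intermediate fraction 47/10 is closer to x than 14/3.

47/10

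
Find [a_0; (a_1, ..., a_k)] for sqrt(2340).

Write x_i = (sqrt(2340) + m_i)/d_i with (m_0, d_0) = (0, 1). a_0 = floor(sqrt(2340)) = 48, since 48^2 = 2304 <= 2340 < 2401 = 49^2.
Iterate m_{i+1} = d_i*a_i - m_i, d_{i+1} = (2340 - m_{i+1}^2)/d_i, a_{i+1} = floor((a_0 + m_{i+1})/d_{i+1}):
  m_1 = 1*48 - 0 = 48, d_1 = (2340 - 48^2)/1 = 36/1 = 36, a_1 = floor((48 + 48)/36) = 2.
  m_2 = 36*2 - 48 = 24, d_2 = (2340 - 24^2)/36 = 1764/36 = 49, a_2 = floor((48 + 24)/49) = 1.
  m_3 = 49*1 - 24 = 25, d_3 = (2340 - 25^2)/49 = 1715/49 = 35, a_3 = floor((48 + 25)/35) = 2.
  m_4 = 35*2 - 25 = 45, d_4 = (2340 - 45^2)/35 = 315/35 = 9, a_4 = floor((48 + 45)/9) = 10.
  m_5 = 9*10 - 45 = 45, d_5 = (2340 - 45^2)/9 = 315/9 = 35, a_5 = floor((48 + 45)/35) = 2.
  m_6 = 35*2 - 45 = 25, d_6 = (2340 - 25^2)/35 = 1715/35 = 49, a_6 = floor((48 + 25)/49) = 1.
  m_7 = 49*1 - 25 = 24, d_7 = (2340 - 24^2)/49 = 1764/49 = 36, a_7 = floor((48 + 24)/36) = 2.
  m_8 = 36*2 - 24 = 48, d_8 = (2340 - 48^2)/36 = 36/36 = 1, a_8 = floor((48 + 48)/1) = 96.
  m_9 = 1*96 - 48 = 48, d_9 = (2340 - 48^2)/1 = 36/1 = 36: (m_9, d_9) = (m_1, d_1) = (48, 36), so from here the quotients repeat a_1, ..., a_8; the period length is 8.
Hence the expansion of sqrt(2340) is a_0 = 48 followed by the repeating block 2, 1, 2, 10, 2, 1, 2, 96 (period 8).

[48; (2, 1, 2, 10, 2, 1, 2, 96)]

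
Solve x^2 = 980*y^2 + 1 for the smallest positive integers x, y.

(x, y) = (51841, 1656)

First expand sqrt(980) as a continued fraction. With x_i = (sqrt(980) + m_i)/d_i and (m_0, d_0) = (0, 1): a_0 = floor(sqrt(980)) = 31, since 31^2 = 961 <= 980 < 1024 = 32^2.
Iterate m_{i+1} = d_i*a_i - m_i, d_{i+1} = (980 - m_{i+1}^2)/d_i, a_{i+1} = floor((a_0 + m_{i+1})/d_{i+1}):
  m_1 = 1*31 - 0 = 31, d_1 = (980 - 31^2)/1 = 19/1 = 19, a_1 = floor((31 + 31)/19) = 3.
  m_2 = 19*3 - 31 = 26, d_2 = (980 - 26^2)/19 = 304/19 = 16, a_2 = floor((31 + 26)/16) = 3.
  m_3 = 16*3 - 26 = 22, d_3 = (980 - 22^2)/16 = 496/16 = 31, a_3 = floor((31 + 22)/31) = 1.
  m_4 = 31*1 - 22 = 9, d_4 = (980 - 9^2)/31 = 899/31 = 29, a_4 = floor((31 + 9)/29) = 1.
  m_5 = 29*1 - 9 = 20, d_5 = (980 - 20^2)/29 = 580/29 = 20, a_5 = floor((31 + 20)/20) = 2.
  m_6 = 20*2 - 20 = 20, d_6 = (980 - 20^2)/20 = 580/20 = 29, a_6 = floor((31 + 20)/29) = 1.
  m_7 = 29*1 - 20 = 9, d_7 = (980 - 9^2)/29 = 899/29 = 31, a_7 = floor((31 + 9)/31) = 1.
  m_8 = 31*1 - 9 = 22, d_8 = (980 - 22^2)/31 = 496/31 = 16, a_8 = floor((31 + 22)/16) = 3.
  m_9 = 16*3 - 22 = 26, d_9 = (980 - 26^2)/16 = 304/16 = 19, a_9 = floor((31 + 26)/19) = 3.
  m_10 = 19*3 - 26 = 31, d_10 = (980 - 31^2)/19 = 19/19 = 1, a_10 = floor((31 + 31)/1) = 62.
  m_11 = 1*62 - 31 = 31, d_11 = (980 - 31^2)/1 = 19/1 = 19: (m_11, d_11) = (m_1, d_1) = (31, 19), so from here the quotients repeat a_1, ..., a_10; the period length is 10.
So sqrt(980) = [31; (3, 3, 1, 1, 2, 1, 1, 3, 3, 62)] with period length k = 10.
k is even, so the fundamental solution of x^2 - 980y^2 = 1 is (p_{k-1}, q_{k-1}) = (p_9, q_9); compute convergents through index 9.
Convergents (p_i = a_i*p_{i-1} + p_{i-2}, q_i = a_i*q_{i-1} + q_{i-2} with p_{-2}=0, p_{-1}=1, q_{-2}=1, q_{-1}=0):
  i=0: a_0=31, p_0 = 31*1 + 0 = 31, q_0 = 31*0 + 1 = 1.
  i=1: a_1=3, p_1 = 3*31 + 1 = 94, q_1 = 3*1 + 0 = 3.
  i=2: a_2=3, p_2 = 3*94 + 31 = 313, q_2 = 3*3 + 1 = 10.
  i=3: a_3=1, p_3 = 1*313 + 94 = 407, q_3 = 1*10 + 3 = 13.
  i=4: a_4=1, p_4 = 1*407 + 313 = 720, q_4 = 1*13 + 10 = 23.
  i=5: a_5=2, p_5 = 2*720 + 407 = 1847, q_5 = 2*23 + 13 = 59.
  i=6: a_6=1, p_6 = 1*1847 + 720 = 2567, q_6 = 1*59 + 23 = 82.
  i=7: a_7=1, p_7 = 1*2567 + 1847 = 4414, q_7 = 1*82 + 59 = 141.
  i=8: a_8=3, p_8 = 3*4414 + 2567 = 15809, q_8 = 3*141 + 82 = 505.
  i=9: a_9=3, p_9 = 3*15809 + 4414 = 51841, q_9 = 3*505 + 141 = 1656.
Check: 51841^2 - 980*1656^2 = 2687489281 - 2687489280 = 1, so (x, y) = (51841, 1656) solves the equation, and by the theorem it is the least positive solution.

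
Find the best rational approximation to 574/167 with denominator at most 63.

Expand x = 574/167 as a continued fraction with the Euclidean algorithm:
  574 = 3*167 + 73, so a_0 = 3.
  167 = 2*73 + 21, so a_1 = 2.
  73 = 3*21 + 10, so a_2 = 3.
  21 = 2*10 + 1, so a_3 = 2.
  10 = 10*1 + 0, so a_4 = 10.
so x = [3; 2, 3, 2, 10].
Convergents (p_i = a_i*p_{i-1} + p_{i-2}, q_i = a_i*q_{i-1} + q_{i-2} with p_{-2}=0, p_{-1}=1, q_{-2}=1, q_{-1}=0), until the denominator exceeds 63:
  i=0: a_0=3, p_0 = 3*1 + 0 = 3, q_0 = 3*0 + 1 = 1.
  i=1: a_1=2, p_1 = 2*3 + 1 = 7, q_1 = 2*1 + 0 = 2.
  i=2: a_2=3, p_2 = 3*7 + 3 = 24, q_2 = 3*2 + 1 = 7.
  i=3: a_3=2, p_3 = 2*24 + 7 = 55, q_3 = 2*7 + 2 = 16.
  i=4: a_4=10, p_4 = 10*55 + 24 = 574, q_4 = 10*16 + 7 = 167.
q_4 = 167 > 63, so the last convergent with denominator <= 63 is p_3/q_3 = 55/16.
The closest fraction with denominator <= 63 is either p_3/q_3 or the intermediate fraction (k*p_3 + p_2)/(k*q_3 + q_2) with the largest k >= 1 whose denominator stays <= 63; these approach x as k grows, and every other convergent or intermediate fraction in range is farther away.
Largest k: floor((63 - q_2)/q_3) = floor((63 - 7)/16) = 3.
That gives (3*55 + 24)/(3*16 + 7) = 189/55.
Compare the errors: |x - 55/16| = |574*16 - 55*167|/(167*16) = 1/2672, and |x - 189/55| = |574*55 - 189*167|/(167*55) = 7/9185.
Cross-multiplying, 1*9185 = 9185 < 18704 = 7*2672, so 1/2672 is smaller: the convergent 55/16 is closer to x than 189/55.

55/16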